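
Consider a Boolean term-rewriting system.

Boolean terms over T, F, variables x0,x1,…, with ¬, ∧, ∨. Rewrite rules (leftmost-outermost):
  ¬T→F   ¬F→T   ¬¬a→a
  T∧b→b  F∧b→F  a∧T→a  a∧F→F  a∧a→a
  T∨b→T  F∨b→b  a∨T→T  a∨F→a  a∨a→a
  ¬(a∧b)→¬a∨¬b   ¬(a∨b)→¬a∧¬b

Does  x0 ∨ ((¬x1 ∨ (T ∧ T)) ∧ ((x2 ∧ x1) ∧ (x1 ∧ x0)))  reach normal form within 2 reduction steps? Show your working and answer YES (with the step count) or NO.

  start: x0 ∨ ((¬x1 ∨ (T ∧ T)) ∧ ((x2 ∧ x1) ∧ (x1 ∧ x0)))
  step 1: x0 ∨ ((¬x1 ∨ T) ∧ ((x2 ∧ x1) ∧ (x1 ∧ x0)))
  step 2: x0 ∨ (T ∧ ((x2 ∧ x1) ∧ (x1 ∧ x0)))

Answer: NO — after 2 steps the term is x0 ∨ (T ∧ ((x2 ∧ x1) ∧ (x1 ∧ x0))), not yet normal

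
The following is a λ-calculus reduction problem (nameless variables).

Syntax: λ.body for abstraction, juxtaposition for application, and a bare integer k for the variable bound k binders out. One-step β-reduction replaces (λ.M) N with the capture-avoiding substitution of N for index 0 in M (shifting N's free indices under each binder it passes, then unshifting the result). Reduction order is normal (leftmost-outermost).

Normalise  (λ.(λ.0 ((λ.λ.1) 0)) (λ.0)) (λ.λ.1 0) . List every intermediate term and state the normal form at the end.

Answer: normal form = λ.λ.0  (in 4 steps)

Reduction:
  start: (λ.(λ.0 ((λ.λ.1) 0)) (λ.0)) (λ.λ.1 0)
  step 1: (λ.0 ((λ.λ.1) 0)) (λ.0)
  step 2: (λ.0) ((λ.λ.1) (λ.0))
  step 3: (λ.λ.1) (λ.0)
  step 4: λ.λ.0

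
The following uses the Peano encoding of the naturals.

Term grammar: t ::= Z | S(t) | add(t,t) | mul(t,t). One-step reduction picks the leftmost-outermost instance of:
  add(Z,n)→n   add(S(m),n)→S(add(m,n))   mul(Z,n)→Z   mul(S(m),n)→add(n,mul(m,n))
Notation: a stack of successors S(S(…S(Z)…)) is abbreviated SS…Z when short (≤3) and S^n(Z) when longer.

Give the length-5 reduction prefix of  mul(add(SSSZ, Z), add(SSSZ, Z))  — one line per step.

  start: mul(add(SSSZ, Z), add(SSSZ, Z))
  [1] mul(S(add(SSZ, Z)), add(SSSZ, Z))
  [2] add(add(SSSZ, Z), mul(add(SSZ, Z), add(SSSZ, Z)))
  [3] add(S(add(SSZ, Z)), mul(add(SSZ, Z), add(SSSZ, Z)))
  [4] S(add(add(SSZ, Z), mul(add(SSZ, Z), add(SSSZ, Z))))
  [5] S(add(S(add(SZ, Z)), mul(add(SSZ, Z), add(SSSZ, Z))))

Answer: after 5 steps: S(add(S(add(SZ, Z)), mul(add(SSZ, Z), add(SSSZ, Z))))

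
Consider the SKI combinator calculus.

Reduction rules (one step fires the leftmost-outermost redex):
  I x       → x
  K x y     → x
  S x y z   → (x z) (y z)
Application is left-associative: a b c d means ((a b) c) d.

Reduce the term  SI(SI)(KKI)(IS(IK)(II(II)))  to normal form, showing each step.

  start: SI(SI)(KKI)(IS(IK)(II(II)))
  step 1: I(KKI)(SI(KKI))(IS(IK)(II(II)))
  step 2: KKI(SI(KKI))(IS(IK)(II(II)))
  step 3: K(SI(KKI))(IS(IK)(II(II)))
  step 4: SI(KKI)
  step 5: SIK

Answer: normal form = SIK  (in 5 steps)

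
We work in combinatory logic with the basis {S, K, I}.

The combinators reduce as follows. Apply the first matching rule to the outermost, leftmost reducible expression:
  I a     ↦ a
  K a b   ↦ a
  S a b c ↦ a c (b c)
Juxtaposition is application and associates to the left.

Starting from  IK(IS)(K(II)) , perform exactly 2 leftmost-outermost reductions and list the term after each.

  start: IK(IS)(K(II))
  step 1: K(IS)(K(II))
  step 2: IS

Answer: after 2 steps: IS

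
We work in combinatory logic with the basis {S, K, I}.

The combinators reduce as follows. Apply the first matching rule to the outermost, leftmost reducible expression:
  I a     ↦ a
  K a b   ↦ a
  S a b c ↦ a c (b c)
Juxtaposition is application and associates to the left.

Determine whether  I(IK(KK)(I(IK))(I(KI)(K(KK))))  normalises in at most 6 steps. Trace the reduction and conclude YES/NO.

  start: I(IK(KK)(I(IK))(I(KI)(K(KK))))
  →1  IK(KK)(I(IK))(I(KI)(K(KK)))
  →2  K(KK)(I(IK))(I(KI)(K(KK)))
  →3  KK(I(KI)(K(KK)))
  →4  K

Answer: YES — reaches normal form K in 4 ≤ 6 steps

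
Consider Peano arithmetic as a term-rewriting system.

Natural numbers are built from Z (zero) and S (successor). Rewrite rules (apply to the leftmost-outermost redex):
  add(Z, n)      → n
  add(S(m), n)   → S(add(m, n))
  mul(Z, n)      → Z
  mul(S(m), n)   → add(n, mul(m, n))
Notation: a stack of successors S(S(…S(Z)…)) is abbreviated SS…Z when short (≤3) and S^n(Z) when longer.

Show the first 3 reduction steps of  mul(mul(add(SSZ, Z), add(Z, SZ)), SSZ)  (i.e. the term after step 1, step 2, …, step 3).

  start: mul(mul(add(SSZ, Z), add(Z, SZ)), SSZ)
  →1  mul(mul(S(add(SZ, Z)), add(Z, SZ)), SSZ)
  →2  mul(add(add(Z, SZ), mul(add(SZ, Z), add(Z, SZ))), SSZ)
  →3  mul(add(SZ, mul(add(SZ, Z), add(Z, SZ))), SSZ)

Answer: after 3 steps: mul(add(SZ, mul(add(SZ, Z), add(Z, SZ))), SSZ)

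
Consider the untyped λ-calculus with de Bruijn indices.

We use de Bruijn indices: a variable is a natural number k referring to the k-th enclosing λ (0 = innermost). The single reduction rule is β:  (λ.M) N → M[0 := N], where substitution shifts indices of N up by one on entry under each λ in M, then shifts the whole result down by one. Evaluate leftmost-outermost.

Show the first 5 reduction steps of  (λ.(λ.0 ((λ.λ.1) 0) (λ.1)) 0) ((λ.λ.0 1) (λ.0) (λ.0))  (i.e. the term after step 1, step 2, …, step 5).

Answer: after 5 steps: (λ.0) ((λ.λ.1) ((λ.λ.0 1) (λ.0) (λ.0))) (λ.(λ.λ.0 1) (λ.0) (λ.0))

Derivation:
  start: (λ.(λ.0 ((λ.λ.1) 0) (λ.1)) 0) ((λ.λ.0 1) (λ.0) (λ.0))
  step 1: (λ.0 ((λ.λ.1) 0) (λ.1)) ((λ.λ.0 1) (λ.0) (λ.0))
  step 2: (λ.λ.0 1) (λ.0) (λ.0) ((λ.λ.1) ((λ.λ.0 1) (λ.0) (λ.0))) (λ.(λ.λ.0 1) (λ.0) (λ.0))
  step 3: (λ.0 (λ.0)) (λ.0) ((λ.λ.1) ((λ.λ.0 1) (λ.0) (λ.0))) (λ.(λ.λ.0 1) (λ.0) (λ.0))
  step 4: (λ.0) (λ.0) ((λ.λ.1) ((λ.λ.0 1) (λ.0) (λ.0))) (λ.(λ.λ.0 1) (λ.0) (λ.0))
  step 5: (λ.0) ((λ.λ.1) ((λ.λ.0 1) (λ.0) (λ.0))) (λ.(λ.λ.0 1) (λ.0) (λ.0))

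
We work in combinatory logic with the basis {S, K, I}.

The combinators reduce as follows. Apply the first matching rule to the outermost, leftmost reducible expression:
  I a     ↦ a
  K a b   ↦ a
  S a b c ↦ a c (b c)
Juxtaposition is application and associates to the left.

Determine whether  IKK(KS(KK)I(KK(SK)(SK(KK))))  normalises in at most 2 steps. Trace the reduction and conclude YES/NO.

  start: IKK(KS(KK)I(KK(SK)(SK(KK))))
  →1  KK(KS(KK)I(KK(SK)(SK(KK))))
  →2  K

Answer: YES — reaches normal form K in 2 ≤ 2 steps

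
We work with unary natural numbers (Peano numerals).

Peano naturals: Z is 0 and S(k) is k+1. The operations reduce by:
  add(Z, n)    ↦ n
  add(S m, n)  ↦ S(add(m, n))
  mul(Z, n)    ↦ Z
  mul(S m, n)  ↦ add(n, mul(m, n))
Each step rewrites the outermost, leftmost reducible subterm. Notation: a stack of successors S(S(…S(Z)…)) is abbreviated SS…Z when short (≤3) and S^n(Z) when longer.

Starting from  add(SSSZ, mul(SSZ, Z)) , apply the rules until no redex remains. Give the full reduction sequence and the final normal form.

Answer: normal form = SSSZ  (in 9 steps)

Reduction:
  start: add(SSSZ, mul(SSZ, Z))
  →1  S(add(SSZ, mul(SSZ, Z)))
  →2  S(S(add(SZ, mul(SSZ, Z))))
  →3  S(S(S(add(Z, mul(SSZ, Z)))))
  →4  S(S(S(mul(SSZ, Z))))
  →5  S(S(S(add(Z, mul(SZ, Z)))))
  →6  S(S(S(mul(SZ, Z))))
  →7  S(S(S(add(Z, mul(Z, Z)))))
  →8  S(S(S(mul(Z, Z))))
  →9  SSSZ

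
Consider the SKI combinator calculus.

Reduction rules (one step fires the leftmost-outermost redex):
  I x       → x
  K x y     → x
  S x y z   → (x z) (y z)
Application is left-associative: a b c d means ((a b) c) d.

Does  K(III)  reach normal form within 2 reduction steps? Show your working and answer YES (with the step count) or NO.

  start: K(III)
  →1  K(II)
  →2  KI

Answer: YES — reaches normal form KI in 2 ≤ 2 steps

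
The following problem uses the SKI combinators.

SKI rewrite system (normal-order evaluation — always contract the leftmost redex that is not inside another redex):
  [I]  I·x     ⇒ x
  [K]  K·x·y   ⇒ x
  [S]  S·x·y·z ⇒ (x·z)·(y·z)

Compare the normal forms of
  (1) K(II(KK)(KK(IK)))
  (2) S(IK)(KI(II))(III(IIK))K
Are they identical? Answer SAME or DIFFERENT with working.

Term A:
  start: K(II(KK)(KK(IK)))
  →1  K(I(KK)(KK(IK)))
  →2  K(KK(KK(IK)))
  →3  KK

Term B:
  start: S(IK)(KI(II))(III(IIK))K
  →1  IK(III(IIK))(KI(II)(III(IIK)))K
  →2  K(III(IIK))(KI(II)(III(IIK)))K
  →3  III(IIK)K
  →4  II(IIK)K
  →5  I(IIK)K
  →6  IIKK
  →7  IKK
  →8  KK

Answer: SAME — A ⇓ KK, B ⇓ KK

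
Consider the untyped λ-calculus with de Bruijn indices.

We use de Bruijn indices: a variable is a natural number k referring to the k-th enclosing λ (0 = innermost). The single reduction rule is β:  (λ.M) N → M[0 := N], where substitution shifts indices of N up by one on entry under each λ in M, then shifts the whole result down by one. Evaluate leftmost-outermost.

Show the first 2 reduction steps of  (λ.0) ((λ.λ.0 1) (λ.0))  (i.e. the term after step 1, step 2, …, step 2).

Answer: after 2 steps: λ.0 (λ.0)

Reduction:
  start: (λ.0) ((λ.λ.0 1) (λ.0))
  step 1: (λ.λ.0 1) (λ.0)
  step 2: λ.0 (λ.0)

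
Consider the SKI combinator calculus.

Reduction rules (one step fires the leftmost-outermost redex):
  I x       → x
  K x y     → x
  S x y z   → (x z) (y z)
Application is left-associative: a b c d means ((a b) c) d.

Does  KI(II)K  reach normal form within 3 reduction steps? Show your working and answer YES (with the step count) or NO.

  start: KI(II)K
  [1] IK
  [2] K

Answer: YES — reaches normal form K in 2 ≤ 3 steps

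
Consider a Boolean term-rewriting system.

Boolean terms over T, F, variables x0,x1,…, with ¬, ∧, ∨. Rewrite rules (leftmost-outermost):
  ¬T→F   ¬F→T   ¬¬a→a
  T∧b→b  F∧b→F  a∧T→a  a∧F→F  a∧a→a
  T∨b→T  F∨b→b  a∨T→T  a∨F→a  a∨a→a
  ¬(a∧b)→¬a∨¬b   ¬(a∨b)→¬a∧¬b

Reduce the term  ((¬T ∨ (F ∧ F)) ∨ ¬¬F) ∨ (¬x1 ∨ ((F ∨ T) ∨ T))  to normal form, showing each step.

Answer: normal form = T  (in 8 steps)

Reduction:
  start: ((¬T ∨ (F ∧ F)) ∨ ¬¬F) ∨ (¬x1 ∨ ((F ∨ T) ∨ T))
  step 1: ((F ∨ (F ∧ F)) ∨ ¬¬F) ∨ (¬x1 ∨ ((F ∨ T) ∨ T))
  step 2: ((F ∧ F) ∨ ¬¬F) ∨ (¬x1 ∨ ((F ∨ T) ∨ T))
  step 3: (F ∨ ¬¬F) ∨ (¬x1 ∨ ((F ∨ T) ∨ T))
  step 4: ¬¬F ∨ (¬x1 ∨ ((F ∨ T) ∨ T))
  step 5: F ∨ (¬x1 ∨ ((F ∨ T) ∨ T))
  step 6: ¬x1 ∨ ((F ∨ T) ∨ T)
  step 7: ¬x1 ∨ T
  step 8: T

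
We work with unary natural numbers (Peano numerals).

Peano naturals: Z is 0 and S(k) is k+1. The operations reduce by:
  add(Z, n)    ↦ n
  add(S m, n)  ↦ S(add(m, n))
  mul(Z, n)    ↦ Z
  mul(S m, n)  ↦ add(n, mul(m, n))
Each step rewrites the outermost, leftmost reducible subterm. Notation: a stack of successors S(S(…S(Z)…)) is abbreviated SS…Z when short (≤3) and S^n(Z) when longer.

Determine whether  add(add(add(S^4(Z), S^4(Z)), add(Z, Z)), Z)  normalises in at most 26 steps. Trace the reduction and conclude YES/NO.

Answer: YES — reaches normal form S^8(Z) in 24 ≤ 26 steps

Derivation:
  start: add(add(add(S^4(Z), S^4(Z)), add(Z, Z)), Z)
  →1  add(add(S(add(SSSZ, S^4(Z))), add(Z, Z)), Z)
  →2  add(S(add(add(SSSZ, S^4(Z)), add(Z, Z))), Z)
  →3  S(add(add(add(SSSZ, S^4(Z)), add(Z, Z)), Z))
  →4  S(add(add(S(add(SSZ, S^4(Z))), add(Z, Z)), Z))
  →5  S(add(S(add(add(SSZ, S^4(Z)), add(Z, Z))), Z))
  →6  S(S(add(add(add(SSZ, S^4(Z)), add(Z, Z)), Z)))
  →7  S(S(add(add(S(add(SZ, S^4(Z))), add(Z, Z)), Z)))
  →8  S(S(add(S(add(add(SZ, S^4(Z)), add(Z, Z))), Z)))
  →9  S(S(S(add(add(add(SZ, S^4(Z)), add(Z, Z)), Z))))
  →10  S(S(S(add(add(S(add(Z, S^4(Z))), add(Z, Z)), Z))))
  →11  S(S(S(add(S(add(add(Z, S^4(Z)), add(Z, Z))), Z))))
  →12  S(S(S(S(add(add(add(Z, S^4(Z)), add(Z, Z)), Z)))))
  →13  S(S(S(S(add(add(S^4(Z), add(Z, Z)), Z)))))
  →14  S(S(S(S(add(S(add(SSSZ, add(Z, Z))), Z)))))
  →15  S(S(S(S(S(add(add(SSSZ, add(Z, Z)), Z))))))
  →16  S(S(S(S(S(add(S(add(SSZ, add(Z, Z))), Z))))))
  →17  S(S(S(S(S(S(add(add(SSZ, add(Z, Z)), Z)))))))
  →18  S(S(S(S(S(S(add(S(add(SZ, add(Z, Z))), Z)))))))
  →19  S(S(S(S(S(S(S(add(add(SZ, add(Z, Z)), Z))))))))
  →20  S(S(S(S(S(S(S(add(S(add(Z, add(Z, Z))), Z))))))))
  →21  S(S(S(S(S(S(S(S(add(add(Z, add(Z, Z)), Z)))))))))
  →22  S(S(S(S(S(S(S(S(add(add(Z, Z), Z)))))))))
  →23  S(S(S(S(S(S(S(S(add(Z, Z)))))))))
  →24  S^8(Z)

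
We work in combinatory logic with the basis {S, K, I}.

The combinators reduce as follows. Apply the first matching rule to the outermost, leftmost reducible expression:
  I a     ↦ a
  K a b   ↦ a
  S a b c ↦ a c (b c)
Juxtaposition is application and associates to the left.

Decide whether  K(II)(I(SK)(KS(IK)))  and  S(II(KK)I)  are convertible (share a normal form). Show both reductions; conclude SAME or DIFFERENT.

Term A:
  start: K(II)(I(SK)(KS(IK)))
  step 1: II
  step 2: I

Term B:
  start: S(II(KK)I)
  step 1: S(I(KK)I)
  step 2: S(KKI)
  step 3: SK

Answer: DIFFERENT — A ⇓ I, B ⇓ SK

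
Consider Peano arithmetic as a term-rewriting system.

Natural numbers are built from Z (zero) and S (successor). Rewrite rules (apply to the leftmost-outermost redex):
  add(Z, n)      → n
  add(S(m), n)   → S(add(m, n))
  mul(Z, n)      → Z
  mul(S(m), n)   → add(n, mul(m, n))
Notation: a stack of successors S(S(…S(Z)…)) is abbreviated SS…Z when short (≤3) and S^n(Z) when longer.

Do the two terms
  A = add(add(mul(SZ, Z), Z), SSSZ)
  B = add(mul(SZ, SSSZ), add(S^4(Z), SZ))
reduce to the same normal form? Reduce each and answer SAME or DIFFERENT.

Term A:
  start: add(add(mul(SZ, Z), Z), SSSZ)
  →1  add(add(add(Z, mul(Z, Z)), Z), SSSZ)
  →2  add(add(mul(Z, Z), Z), SSSZ)
  →3  add(add(Z, Z), SSSZ)
  →4  add(Z, SSSZ)
  →5  SSSZ

Term B:
  start: add(mul(SZ, SSSZ), add(S^4(Z), SZ))
  →1  add(add(SSSZ, mul(Z, SSSZ)), add(S^4(Z), SZ))
  →2  add(S(add(SSZ, mul(Z, SSSZ))), add(S^4(Z), SZ))
  →3  S(add(add(SSZ, mul(Z, SSSZ)), add(S^4(Z), SZ)))
  →4  S(add(S(add(SZ, mul(Z, SSSZ))), add(S^4(Z), SZ)))
  →5  S(S(add(add(SZ, mul(Z, SSSZ)), add(S^4(Z), SZ))))
  →6  S(S(add(S(add(Z, mul(Z, SSSZ))), add(S^4(Z), SZ))))
  →7  S(S(S(add(add(Z, mul(Z, SSSZ)), add(S^4(Z), SZ)))))
  →8  S(S(S(add(mul(Z, SSSZ), add(S^4(Z), SZ)))))
  →9  S(S(S(add(Z, add(S^4(Z), SZ)))))
  →10  S(S(S(add(S^4(Z), SZ))))
  →11  S(S(S(S(add(SSSZ, SZ)))))
  →12  S(S(S(S(S(add(SSZ, SZ))))))
  →13  S(S(S(S(S(S(add(SZ, SZ)))))))
  →14  S(S(S(S(S(S(S(add(Z, SZ))))))))
  →15  S^8(Z)

Answer: DIFFERENT — A ⇓ SSSZ, B ⇓ S^8(Z)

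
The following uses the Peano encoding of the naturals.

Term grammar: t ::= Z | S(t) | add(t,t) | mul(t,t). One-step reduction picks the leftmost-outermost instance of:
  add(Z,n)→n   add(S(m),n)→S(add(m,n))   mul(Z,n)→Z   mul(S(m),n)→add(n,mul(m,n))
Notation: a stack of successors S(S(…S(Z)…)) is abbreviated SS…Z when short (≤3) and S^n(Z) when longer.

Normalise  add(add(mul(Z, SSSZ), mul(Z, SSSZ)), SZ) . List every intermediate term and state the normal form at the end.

Answer: normal form = SZ  (in 4 steps)

Working:
  start: add(add(mul(Z, SSSZ), mul(Z, SSSZ)), SZ)
  step 1: add(add(Z, mul(Z, SSSZ)), SZ)
  step 2: add(mul(Z, SSSZ), SZ)
  step 3: add(Z, SZ)
  step 4: SZ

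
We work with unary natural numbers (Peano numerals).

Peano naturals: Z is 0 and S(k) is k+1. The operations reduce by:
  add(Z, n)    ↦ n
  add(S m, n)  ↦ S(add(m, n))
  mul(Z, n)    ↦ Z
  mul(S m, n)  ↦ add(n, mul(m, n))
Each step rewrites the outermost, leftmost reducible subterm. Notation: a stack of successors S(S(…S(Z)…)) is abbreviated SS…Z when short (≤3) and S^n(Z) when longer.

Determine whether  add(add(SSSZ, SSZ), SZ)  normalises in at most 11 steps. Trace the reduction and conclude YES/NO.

  start: add(add(SSSZ, SSZ), SZ)
  [1] add(S(add(SSZ, SSZ)), SZ)
  [2] S(add(add(SSZ, SSZ), SZ))
  [3] S(add(S(add(SZ, SSZ)), SZ))
  [4] S(S(add(add(SZ, SSZ), SZ)))
  [5] S(S(add(S(add(Z, SSZ)), SZ)))
  [6] S(S(S(add(add(Z, SSZ), SZ))))
  [7] S(S(S(add(SSZ, SZ))))
  [8] S(S(S(S(add(SZ, SZ)))))
  [9] S(S(S(S(S(add(Z, SZ))))))
  [10] S^6(Z)

Answer: YES — reaches normal form S^6(Z) in 10 ≤ 11 steps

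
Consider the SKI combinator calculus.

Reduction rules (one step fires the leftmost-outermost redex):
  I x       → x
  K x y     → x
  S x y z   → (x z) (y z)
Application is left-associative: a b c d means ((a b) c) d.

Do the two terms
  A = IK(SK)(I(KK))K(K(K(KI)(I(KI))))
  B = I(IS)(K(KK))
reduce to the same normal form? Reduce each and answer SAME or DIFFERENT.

Answer: DIFFERENT — A ⇓ K(KI), B ⇓ S(K(KK))

Reduction:
Term A:
  start: IK(SK)(I(KK))K(K(K(KI)(I(KI))))
  step 1: K(SK)(I(KK))K(K(K(KI)(I(KI))))
  step 2: SKK(K(K(KI)(I(KI))))
  step 3: K(K(K(KI)(I(KI))))(K(K(K(KI)(I(KI)))))
  step 4: K(K(KI)(I(KI)))
  step 5: K(KI)

Term B:
  start: I(IS)(K(KK))
  step 1: IS(K(KK))
  step 2: S(K(KK))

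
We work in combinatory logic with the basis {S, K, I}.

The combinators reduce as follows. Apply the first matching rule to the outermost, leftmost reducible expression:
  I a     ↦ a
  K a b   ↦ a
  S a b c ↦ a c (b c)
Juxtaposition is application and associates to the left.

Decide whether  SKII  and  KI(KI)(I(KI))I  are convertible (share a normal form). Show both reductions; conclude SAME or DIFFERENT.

Answer: SAME — A ⇓ I, B ⇓ I

Reduction:
Term A:
  start: SKII
  →1  KI(II)
  →2  I

Term B:
  start: KI(KI)(I(KI))I
  →1  I(I(KI))I
  →2  I(KI)I
  →3  KII
  →4  I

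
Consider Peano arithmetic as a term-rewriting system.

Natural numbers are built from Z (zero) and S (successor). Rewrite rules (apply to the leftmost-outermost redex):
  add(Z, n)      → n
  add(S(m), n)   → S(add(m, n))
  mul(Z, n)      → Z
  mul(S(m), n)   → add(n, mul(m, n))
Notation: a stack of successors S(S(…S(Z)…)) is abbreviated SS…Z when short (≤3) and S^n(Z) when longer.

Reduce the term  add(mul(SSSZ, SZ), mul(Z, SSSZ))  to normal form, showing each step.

  start: add(mul(SSSZ, SZ), mul(Z, SSSZ))
  →1  add(add(SZ, mul(SSZ, SZ)), mul(Z, SSSZ))
  →2  add(S(add(Z, mul(SSZ, SZ))), mul(Z, SSSZ))
  →3  S(add(add(Z, mul(SSZ, SZ)), mul(Z, SSSZ)))
  →4  S(add(mul(SSZ, SZ), mul(Z, SSSZ)))
  →5  S(add(add(SZ, mul(SZ, SZ)), mul(Z, SSSZ)))
  →6  S(add(S(add(Z, mul(SZ, SZ))), mul(Z, SSSZ)))
  →7  S(S(add(add(Z, mul(SZ, SZ)), mul(Z, SSSZ))))
  →8  S(S(add(mul(SZ, SZ), mul(Z, SSSZ))))
  →9  S(S(add(add(SZ, mul(Z, SZ)), mul(Z, SSSZ))))
  →10  S(S(add(S(add(Z, mul(Z, SZ))), mul(Z, SSSZ))))
  →11  S(S(S(add(add(Z, mul(Z, SZ)), mul(Z, SSSZ)))))
  →12  S(S(S(add(mul(Z, SZ), mul(Z, SSSZ)))))
  →13  S(S(S(add(Z, mul(Z, SSSZ)))))
  →14  S(S(S(mul(Z, SSSZ))))
  →15  SSSZ

Answer: normal form = SSSZ  (in 15 steps)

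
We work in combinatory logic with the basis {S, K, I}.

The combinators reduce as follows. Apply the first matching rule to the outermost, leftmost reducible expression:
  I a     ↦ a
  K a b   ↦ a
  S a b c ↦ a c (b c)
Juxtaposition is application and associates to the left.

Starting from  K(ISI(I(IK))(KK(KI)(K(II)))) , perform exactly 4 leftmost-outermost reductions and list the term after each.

  start: K(ISI(I(IK))(KK(KI)(K(II))))
  step 1: K(SI(I(IK))(KK(KI)(K(II))))
  step 2: K(I(KK(KI)(K(II)))(I(IK)(KK(KI)(K(II)))))
  step 3: K(KK(KI)(K(II))(I(IK)(KK(KI)(K(II)))))
  step 4: K(K(K(II))(I(IK)(KK(KI)(K(II)))))

Answer: after 4 steps: K(K(K(II))(I(IK)(KK(KI)(K(II)))))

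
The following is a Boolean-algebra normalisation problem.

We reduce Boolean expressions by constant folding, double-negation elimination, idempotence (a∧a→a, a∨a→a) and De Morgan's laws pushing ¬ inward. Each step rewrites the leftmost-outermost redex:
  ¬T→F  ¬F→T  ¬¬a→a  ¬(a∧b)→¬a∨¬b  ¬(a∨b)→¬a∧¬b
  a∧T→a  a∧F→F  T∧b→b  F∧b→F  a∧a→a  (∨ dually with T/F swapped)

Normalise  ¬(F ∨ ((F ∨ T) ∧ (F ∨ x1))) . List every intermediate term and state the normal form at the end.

Answer: normal form = ¬x1  (in 12 steps)

Working:
  start: ¬(F ∨ ((F ∨ T) ∧ (F ∨ x1)))
  [1] ¬F ∧ ¬((F ∨ T) ∧ (F ∨ x1))
  [2] T ∧ ¬((F ∨ T) ∧ (F ∨ x1))
  [3] ¬((F ∨ T) ∧ (F ∨ x1))
  [4] ¬(F ∨ T) ∨ ¬(F ∨ x1)
  [5] (¬F ∧ ¬T) ∨ ¬(F ∨ x1)
  [6] (T ∧ ¬T) ∨ ¬(F ∨ x1)
  [7] ¬T ∨ ¬(F ∨ x1)
  [8] F ∨ ¬(F ∨ x1)
  [9] ¬(F ∨ x1)
  [10] ¬F ∧ ¬x1
  [11] T ∧ ¬x1
  [12] ¬x1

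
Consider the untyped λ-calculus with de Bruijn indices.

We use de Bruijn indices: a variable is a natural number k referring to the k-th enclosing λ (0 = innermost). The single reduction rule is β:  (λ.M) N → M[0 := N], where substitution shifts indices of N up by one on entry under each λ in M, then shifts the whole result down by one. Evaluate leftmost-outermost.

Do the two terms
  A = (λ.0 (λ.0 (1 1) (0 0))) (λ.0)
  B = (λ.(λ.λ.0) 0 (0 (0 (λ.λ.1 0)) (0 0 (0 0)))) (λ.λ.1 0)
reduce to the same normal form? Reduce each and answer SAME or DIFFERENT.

Term A:
  start: (λ.0 (λ.0 (1 1) (0 0))) (λ.0)
  →1  (λ.0) (λ.0 ((λ.0) (λ.0)) (0 0))
  →2  λ.0 ((λ.0) (λ.0)) (0 0)
  →3  λ.0 (λ.0) (0 0)

Term B:
  start: (λ.(λ.λ.0) 0 (0 (0 (λ.λ.1 0)) (0 0 (0 0)))) (λ.λ.1 0)
  →1  (λ.λ.0) (λ.λ.1 0) ((λ.λ.1 0) ((λ.λ.1 0) (λ.λ.1 0)) ((λ.λ.1 0) (λ.λ.1 0) ((λ.λ.1 0) (λ.λ.1 0))))
  →2  (λ.0) ((λ.λ.1 0) ((λ.λ.1 0) (λ.λ.1 0)) ((λ.λ.1 0) (λ.λ.1 0) ((λ.λ.1 0) (λ.λ.1 0))))
  →3  (λ.λ.1 0) ((λ.λ.1 0) (λ.λ.1 0)) ((λ.λ.1 0) (λ.λ.1 0) ((λ.λ.1 0) (λ.λ.1 0)))
  →4  (λ.(λ.λ.1 0) (λ.λ.1 0) 0) ((λ.λ.1 0) (λ.λ.1 0) ((λ.λ.1 0) (λ.λ.1 0)))
  →5  (λ.λ.1 0) (λ.λ.1 0) ((λ.λ.1 0) (λ.λ.1 0) ((λ.λ.1 0) (λ.λ.1 0)))
  →6  (λ.(λ.λ.1 0) 0) ((λ.λ.1 0) (λ.λ.1 0) ((λ.λ.1 0) (λ.λ.1 0)))
  →7  (λ.λ.1 0) ((λ.λ.1 0) (λ.λ.1 0) ((λ.λ.1 0) (λ.λ.1 0)))
  →8  λ.(λ.λ.1 0) (λ.λ.1 0) ((λ.λ.1 0) (λ.λ.1 0)) 0
  →9  λ.(λ.(λ.λ.1 0) 0) ((λ.λ.1 0) (λ.λ.1 0)) 0
  →10  λ.(λ.λ.1 0) ((λ.λ.1 0) (λ.λ.1 0)) 0
  →11  λ.(λ.(λ.λ.1 0) (λ.λ.1 0) 0) 0
  →12  λ.(λ.λ.1 0) (λ.λ.1 0) 0
  →13  λ.(λ.(λ.λ.1 0) 0) 0
  →14  λ.(λ.λ.1 0) 0
  →15  λ.λ.1 0

Answer: DIFFERENT — A ⇓ λ.0 (λ.0) (0 0), B ⇓ λ.λ.1 0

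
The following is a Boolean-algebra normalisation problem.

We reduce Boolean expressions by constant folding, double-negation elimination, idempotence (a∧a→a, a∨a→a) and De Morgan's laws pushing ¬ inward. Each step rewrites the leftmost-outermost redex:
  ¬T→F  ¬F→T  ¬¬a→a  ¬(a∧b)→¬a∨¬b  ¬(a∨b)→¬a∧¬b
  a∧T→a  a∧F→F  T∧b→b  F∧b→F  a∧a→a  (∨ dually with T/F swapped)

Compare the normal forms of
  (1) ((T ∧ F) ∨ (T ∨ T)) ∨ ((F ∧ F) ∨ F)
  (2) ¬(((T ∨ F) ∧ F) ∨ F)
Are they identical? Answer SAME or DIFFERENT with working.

Answer: SAME — A ⇓ T, B ⇓ T

Working:
Term A:
  start: ((T ∧ F) ∨ (T ∨ T)) ∨ ((F ∧ F) ∨ F)
  step 1: (F ∨ (T ∨ T)) ∨ ((F ∧ F) ∨ F)
  step 2: (T ∨ T) ∨ ((F ∧ F) ∨ F)
  step 3: T ∨ ((F ∧ F) ∨ F)
  step 4: T

Term B:
  start: ¬(((T ∨ F) ∧ F) ∨ F)
  step 1: ¬((T ∨ F) ∧ F) ∧ ¬F
  step 2: (¬(T ∨ F) ∨ ¬F) ∧ ¬F
  step 3: ((¬T ∧ ¬F) ∨ ¬F) ∧ ¬F
  step 4: ((F ∧ ¬F) ∨ ¬F) ∧ ¬F
  step 5: (F ∨ ¬F) ∧ ¬F
  step 6: ¬F ∧ ¬F
  step 7: ¬F
  step 8: T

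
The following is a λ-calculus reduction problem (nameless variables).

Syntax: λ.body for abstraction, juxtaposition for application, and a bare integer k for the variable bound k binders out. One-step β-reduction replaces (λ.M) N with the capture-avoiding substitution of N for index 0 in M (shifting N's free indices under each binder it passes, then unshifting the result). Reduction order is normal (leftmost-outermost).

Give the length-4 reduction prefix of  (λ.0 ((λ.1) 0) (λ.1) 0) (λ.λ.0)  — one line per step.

Answer: after 4 steps: λ.λ.0

Derivation:
  start: (λ.0 ((λ.1) 0) (λ.1) 0) (λ.λ.0)
  →1  (λ.λ.0) ((λ.λ.λ.0) (λ.λ.0)) (λ.λ.λ.0) (λ.λ.0)
  →2  (λ.0) (λ.λ.λ.0) (λ.λ.0)
  →3  (λ.λ.λ.0) (λ.λ.0)
  →4  λ.λ.0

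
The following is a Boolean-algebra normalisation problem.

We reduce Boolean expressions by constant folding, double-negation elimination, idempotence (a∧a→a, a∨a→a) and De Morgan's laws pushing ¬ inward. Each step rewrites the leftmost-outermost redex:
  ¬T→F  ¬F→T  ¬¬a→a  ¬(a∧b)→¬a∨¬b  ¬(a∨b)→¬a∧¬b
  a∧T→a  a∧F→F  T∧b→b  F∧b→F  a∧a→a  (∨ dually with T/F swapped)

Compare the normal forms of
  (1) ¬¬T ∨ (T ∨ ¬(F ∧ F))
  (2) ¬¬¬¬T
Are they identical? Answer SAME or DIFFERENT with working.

Term A:
  start: ¬¬T ∨ (T ∨ ¬(F ∧ F))
  step 1: T ∨ (T ∨ ¬(F ∧ F))
  step 2: T

Term B:
  start: ¬¬¬¬T
  step 1: ¬¬T
  step 2: T

Answer: SAME — A ⇓ T, B ⇓ T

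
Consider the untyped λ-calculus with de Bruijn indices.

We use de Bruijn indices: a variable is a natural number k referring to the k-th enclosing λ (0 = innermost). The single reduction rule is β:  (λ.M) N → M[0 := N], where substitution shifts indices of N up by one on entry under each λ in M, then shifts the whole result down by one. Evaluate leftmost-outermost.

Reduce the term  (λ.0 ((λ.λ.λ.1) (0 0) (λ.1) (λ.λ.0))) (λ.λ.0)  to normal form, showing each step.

Answer: normal form = λ.0  (in 2 steps)

Reduction:
  start: (λ.0 ((λ.λ.λ.1) (0 0) (λ.1) (λ.λ.0))) (λ.λ.0)
  →1  (λ.λ.0) ((λ.λ.λ.1) ((λ.λ.0) (λ.λ.0)) (λ.λ.λ.0) (λ.λ.0))
  →2  λ.0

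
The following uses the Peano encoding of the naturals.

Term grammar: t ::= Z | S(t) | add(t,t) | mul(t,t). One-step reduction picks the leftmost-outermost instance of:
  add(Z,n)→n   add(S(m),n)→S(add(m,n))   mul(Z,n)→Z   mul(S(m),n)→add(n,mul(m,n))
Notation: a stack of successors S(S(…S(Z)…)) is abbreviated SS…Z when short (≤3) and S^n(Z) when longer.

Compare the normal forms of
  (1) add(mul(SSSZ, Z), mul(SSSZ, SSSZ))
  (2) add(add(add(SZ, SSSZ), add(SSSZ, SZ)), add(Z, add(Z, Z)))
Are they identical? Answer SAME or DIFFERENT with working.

Answer: DIFFERENT — A ⇓ S^9(Z), B ⇓ S^8(Z)

Derivation:
Term A:
  start: add(mul(SSSZ, Z), mul(SSSZ, SSSZ))
  →1  add(add(Z, mul(SSZ, Z)), mul(SSSZ, SSSZ))
  →2  add(mul(SSZ, Z), mul(SSSZ, SSSZ))
  →3  add(add(Z, mul(SZ, Z)), mul(SSSZ, SSSZ))
  →4  add(mul(SZ, Z), mul(SSSZ, SSSZ))
  →5  add(add(Z, mul(Z, Z)), mul(SSSZ, SSSZ))
  →6  add(mul(Z, Z), mul(SSSZ, SSSZ))
  →7  add(Z, mul(SSSZ, SSSZ))
  →8  mul(SSSZ, SSSZ)
  →9  add(SSSZ, mul(SSZ, SSSZ))
  →10  S(add(SSZ, mul(SSZ, SSSZ)))
  →11  S(S(add(SZ, mul(SSZ, SSSZ))))
  →12  S(S(S(add(Z, mul(SSZ, SSSZ)))))
  →13  S(S(S(mul(SSZ, SSSZ))))
  →14  S(S(S(add(SSSZ, mul(SZ, SSSZ)))))
  →15  S(S(S(S(add(SSZ, mul(SZ, SSSZ))))))
  →16  S(S(S(S(S(add(SZ, mul(SZ, SSSZ)))))))
  →17  S(S(S(S(S(S(add(Z, mul(SZ, SSSZ))))))))
  →18  S(S(S(S(S(S(mul(SZ, SSSZ)))))))
  →19  S(S(S(S(S(S(add(SSSZ, mul(Z, SSSZ))))))))
  →20  S(S(S(S(S(S(S(add(SSZ, mul(Z, SSSZ)))))))))
  →21  S(S(S(S(S(S(S(S(add(SZ, mul(Z, SSSZ))))))))))
  →22  S(S(S(S(S(S(S(S(S(add(Z, mul(Z, SSSZ)))))))))))
  →23  S(S(S(S(S(S(S(S(S(mul(Z, SSSZ))))))))))
  →24  S^9(Z)

Term B:
  start: add(add(add(SZ, SSSZ), add(SSSZ, SZ)), add(Z, add(Z, Z)))
  →1  add(add(S(add(Z, SSSZ)), add(SSSZ, SZ)), add(Z, add(Z, Z)))
  →2  add(S(add(add(Z, SSSZ), add(SSSZ, SZ))), add(Z, add(Z, Z)))
  →3  S(add(add(add(Z, SSSZ), add(SSSZ, SZ)), add(Z, add(Z, Z))))
  →4  S(add(add(SSSZ, add(SSSZ, SZ)), add(Z, add(Z, Z))))
  →5  S(add(S(add(SSZ, add(SSSZ, SZ))), add(Z, add(Z, Z))))
  →6  S(S(add(add(SSZ, add(SSSZ, SZ)), add(Z, add(Z, Z)))))
  →7  S(S(add(S(add(SZ, add(SSSZ, SZ))), add(Z, add(Z, Z)))))
  →8  S(S(S(add(add(SZ, add(SSSZ, SZ)), add(Z, add(Z, Z))))))
  →9  S(S(S(add(S(add(Z, add(SSSZ, SZ))), add(Z, add(Z, Z))))))
  →10  S(S(S(S(add(add(Z, add(SSSZ, SZ)), add(Z, add(Z, Z)))))))
  →11  S(S(S(S(add(add(SSSZ, SZ), add(Z, add(Z, Z)))))))
  →12  S(S(S(S(add(S(add(SSZ, SZ)), add(Z, add(Z, Z)))))))
  →13  S(S(S(S(S(add(add(SSZ, SZ), add(Z, add(Z, Z))))))))
  →14  S(S(S(S(S(add(S(add(SZ, SZ)), add(Z, add(Z, Z))))))))
  →15  S(S(S(S(S(S(add(add(SZ, SZ), add(Z, add(Z, Z)))))))))
  →16  S(S(S(S(S(S(add(S(add(Z, SZ)), add(Z, add(Z, Z)))))))))
  →17  S(S(S(S(S(S(S(add(add(Z, SZ), add(Z, add(Z, Z))))))))))
  →18  S(S(S(S(S(S(S(add(SZ, add(Z, add(Z, Z))))))))))
  →19  S(S(S(S(S(S(S(S(add(Z, add(Z, add(Z, Z)))))))))))
  →20  S(S(S(S(S(S(S(S(add(Z, add(Z, Z))))))))))
  →21  S(S(S(S(S(S(S(S(add(Z, Z)))))))))
  →22  S^8(Z)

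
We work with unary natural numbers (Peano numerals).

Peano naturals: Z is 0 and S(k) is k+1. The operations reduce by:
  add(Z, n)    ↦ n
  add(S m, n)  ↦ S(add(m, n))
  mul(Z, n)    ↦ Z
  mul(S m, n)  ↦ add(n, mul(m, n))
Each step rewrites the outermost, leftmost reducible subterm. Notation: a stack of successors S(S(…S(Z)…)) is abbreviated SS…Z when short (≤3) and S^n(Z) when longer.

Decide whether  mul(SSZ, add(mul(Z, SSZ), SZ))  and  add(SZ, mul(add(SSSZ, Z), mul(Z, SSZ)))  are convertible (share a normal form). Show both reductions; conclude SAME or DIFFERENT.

Term A:
  start: mul(SSZ, add(mul(Z, SSZ), SZ))
  [1] add(add(mul(Z, SSZ), SZ), mul(SZ, add(mul(Z, SSZ), SZ)))
  [2] add(add(Z, SZ), mul(SZ, add(mul(Z, SSZ), SZ)))
  [3] add(SZ, mul(SZ, add(mul(Z, SSZ), SZ)))
  [4] S(add(Z, mul(SZ, add(mul(Z, SSZ), SZ))))
  [5] S(mul(SZ, add(mul(Z, SSZ), SZ)))
  [6] S(add(add(mul(Z, SSZ), SZ), mul(Z, add(mul(Z, SSZ), SZ))))
  [7] S(add(add(Z, SZ), mul(Z, add(mul(Z, SSZ), SZ))))
  [8] S(add(SZ, mul(Z, add(mul(Z, SSZ), SZ))))
  [9] S(S(add(Z, mul(Z, add(mul(Z, SSZ), SZ)))))
  [10] S(S(mul(Z, add(mul(Z, SSZ), SZ))))
  [11] SSZ

Term B:
  start: add(SZ, mul(add(SSSZ, Z), mul(Z, SSZ)))
  [1] S(add(Z, mul(add(SSSZ, Z), mul(Z, SSZ))))
  [2] S(mul(add(SSSZ, Z), mul(Z, SSZ)))
  [3] S(mul(S(add(SSZ, Z)), mul(Z, SSZ)))
  [4] S(add(mul(Z, SSZ), mul(add(SSZ, Z), mul(Z, SSZ))))
  [5] S(add(Z, mul(add(SSZ, Z), mul(Z, SSZ))))
  [6] S(mul(add(SSZ, Z), mul(Z, SSZ)))
  [7] S(mul(S(add(SZ, Z)), mul(Z, SSZ)))
  [8] S(add(mul(Z, SSZ), mul(add(SZ, Z), mul(Z, SSZ))))
  [9] S(add(Z, mul(add(SZ, Z), mul(Z, SSZ))))
  [10] S(mul(add(SZ, Z), mul(Z, SSZ)))
  [11] S(mul(S(add(Z, Z)), mul(Z, SSZ)))
  [12] S(add(mul(Z, SSZ), mul(add(Z, Z), mul(Z, SSZ))))
  [13] S(add(Z, mul(add(Z, Z), mul(Z, SSZ))))
  [14] S(mul(add(Z, Z), mul(Z, SSZ)))
  [15] S(mul(Z, mul(Z, SSZ)))
  [16] SZ

Answer: DIFFERENT — A ⇓ SSZ, B ⇓ SZ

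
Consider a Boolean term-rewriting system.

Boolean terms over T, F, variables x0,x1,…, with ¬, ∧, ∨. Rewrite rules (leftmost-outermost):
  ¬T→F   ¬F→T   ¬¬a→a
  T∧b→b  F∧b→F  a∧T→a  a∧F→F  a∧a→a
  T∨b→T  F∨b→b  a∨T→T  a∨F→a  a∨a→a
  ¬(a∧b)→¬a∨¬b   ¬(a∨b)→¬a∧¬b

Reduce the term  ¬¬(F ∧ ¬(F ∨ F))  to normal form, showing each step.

Answer: normal form = F  (in 2 steps)

Working:
  start: ¬¬(F ∧ ¬(F ∨ F))
  [1] F ∧ ¬(F ∨ F)
  [2] F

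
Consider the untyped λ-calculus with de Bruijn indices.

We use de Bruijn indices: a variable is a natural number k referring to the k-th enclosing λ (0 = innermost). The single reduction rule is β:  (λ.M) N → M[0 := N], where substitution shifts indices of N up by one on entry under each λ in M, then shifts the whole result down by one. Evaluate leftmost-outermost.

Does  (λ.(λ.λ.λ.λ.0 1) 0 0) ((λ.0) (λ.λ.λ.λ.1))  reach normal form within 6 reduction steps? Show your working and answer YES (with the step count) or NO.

Answer: YES — reaches normal form λ.λ.0 1 in 3 ≤ 6 steps

Derivation:
  start: (λ.(λ.λ.λ.λ.0 1) 0 0) ((λ.0) (λ.λ.λ.λ.1))
  step 1: (λ.λ.λ.λ.0 1) ((λ.0) (λ.λ.λ.λ.1)) ((λ.0) (λ.λ.λ.λ.1))
  step 2: (λ.λ.λ.0 1) ((λ.0) (λ.λ.λ.λ.1))
  step 3: λ.λ.0 1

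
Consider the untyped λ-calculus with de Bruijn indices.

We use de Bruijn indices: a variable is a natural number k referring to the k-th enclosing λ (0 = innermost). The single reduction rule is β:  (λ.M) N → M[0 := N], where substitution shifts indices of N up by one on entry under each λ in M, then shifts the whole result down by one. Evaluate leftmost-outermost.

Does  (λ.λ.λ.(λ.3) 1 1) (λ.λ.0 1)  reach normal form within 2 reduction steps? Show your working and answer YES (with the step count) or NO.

Answer: NO — after 2 steps the term is λ.λ.(λ.λ.0 1) 1, not yet normal

Reduction:
  start: (λ.λ.λ.(λ.3) 1 1) (λ.λ.0 1)
  →1  λ.λ.(λ.λ.λ.0 1) 1 1
  →2  λ.λ.(λ.λ.0 1) 1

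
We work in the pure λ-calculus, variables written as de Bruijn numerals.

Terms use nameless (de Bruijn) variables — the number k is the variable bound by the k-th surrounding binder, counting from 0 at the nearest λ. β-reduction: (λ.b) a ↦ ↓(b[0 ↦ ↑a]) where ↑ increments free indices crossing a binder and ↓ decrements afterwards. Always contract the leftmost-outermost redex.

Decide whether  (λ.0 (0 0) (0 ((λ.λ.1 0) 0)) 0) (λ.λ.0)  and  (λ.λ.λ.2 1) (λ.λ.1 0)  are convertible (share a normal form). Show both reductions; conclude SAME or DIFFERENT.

Answer: DIFFERENT — A ⇓ λ.λ.0, B ⇓ λ.λ.λ.2 0

Working:
Term A:
  start: (λ.0 (0 0) (0 ((λ.λ.1 0) 0)) 0) (λ.λ.0)
  →1  (λ.λ.0) ((λ.λ.0) (λ.λ.0)) ((λ.λ.0) ((λ.λ.1 0) (λ.λ.0))) (λ.λ.0)
  →2  (λ.0) ((λ.λ.0) ((λ.λ.1 0) (λ.λ.0))) (λ.λ.0)
  →3  (λ.λ.0) ((λ.λ.1 0) (λ.λ.0)) (λ.λ.0)
  →4  (λ.0) (λ.λ.0)
  →5  λ.λ.0

Term B:
  start: (λ.λ.λ.2 1) (λ.λ.1 0)
  →1  λ.λ.(λ.λ.1 0) 1
  →2  λ.λ.λ.2 0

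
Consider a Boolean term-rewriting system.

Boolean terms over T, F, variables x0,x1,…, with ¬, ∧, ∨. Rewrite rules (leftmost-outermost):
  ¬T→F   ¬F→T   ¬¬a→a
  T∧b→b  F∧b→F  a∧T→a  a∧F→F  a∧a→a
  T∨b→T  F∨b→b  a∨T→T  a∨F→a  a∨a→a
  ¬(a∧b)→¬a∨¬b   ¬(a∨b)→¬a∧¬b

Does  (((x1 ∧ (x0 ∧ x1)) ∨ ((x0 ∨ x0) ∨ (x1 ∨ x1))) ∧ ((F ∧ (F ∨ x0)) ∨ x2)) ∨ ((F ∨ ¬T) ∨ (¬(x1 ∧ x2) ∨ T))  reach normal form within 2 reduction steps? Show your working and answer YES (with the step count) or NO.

  start: (((x1 ∧ (x0 ∧ x1)) ∨ ((x0 ∨ x0) ∨ (x1 ∨ x1))) ∧ ((F ∧ (F ∨ x0)) ∨ x2)) ∨ ((F ∨ ¬T) ∨ (¬(x1 ∧ x2) ∨ T))
  [1] (((x1 ∧ (x0 ∧ x1)) ∨ (x0 ∨ (x1 ∨ x1))) ∧ ((F ∧ (F ∨ x0)) ∨ x2)) ∨ ((F ∨ ¬T) ∨ (¬(x1 ∧ x2) ∨ T))
  [2] (((x1 ∧ (x0 ∧ x1)) ∨ (x0 ∨ x1)) ∧ ((F ∧ (F ∨ x0)) ∨ x2)) ∨ ((F ∨ ¬T) ∨ (¬(x1 ∧ x2) ∨ T))

Answer: NO — after 2 steps the term is (((x1 ∧ (x0 ∧ x1)) ∨ (x0 ∨ x1)) ∧ ((F ∧ (F ∨ x0)) ∨ x2)) ∨ ((F ∨ ¬T) ∨ (¬(x1 ∧ x2) ∨ T)), not yet normal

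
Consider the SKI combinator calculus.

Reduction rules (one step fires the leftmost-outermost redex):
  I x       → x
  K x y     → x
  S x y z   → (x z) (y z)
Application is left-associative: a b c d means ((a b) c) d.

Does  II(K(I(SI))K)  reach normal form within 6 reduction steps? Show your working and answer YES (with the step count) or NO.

  start: II(K(I(SI))K)
  →1  I(K(I(SI))K)
  →2  K(I(SI))K
  →3  I(SI)
  →4  SI

Answer: YES — reaches normal form SI in 4 ≤ 6 steps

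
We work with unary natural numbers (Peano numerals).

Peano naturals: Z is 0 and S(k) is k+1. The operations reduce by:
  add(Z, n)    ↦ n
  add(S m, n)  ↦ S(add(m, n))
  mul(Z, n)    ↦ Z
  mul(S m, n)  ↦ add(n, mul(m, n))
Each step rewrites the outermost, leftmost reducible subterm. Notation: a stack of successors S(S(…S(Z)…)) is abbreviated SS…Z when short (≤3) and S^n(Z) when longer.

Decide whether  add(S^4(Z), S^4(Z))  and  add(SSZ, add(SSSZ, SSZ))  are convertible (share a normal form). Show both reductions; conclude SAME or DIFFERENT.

Answer: DIFFERENT — A ⇓ S^8(Z), B ⇓ S^7(Z)

Derivation:
Term A:
  start: add(S^4(Z), S^4(Z))
  step 1: S(add(SSSZ, S^4(Z)))
  step 2: S(S(add(SSZ, S^4(Z))))
  step 3: S(S(S(add(SZ, S^4(Z)))))
  step 4: S(S(S(S(add(Z, S^4(Z))))))
  step 5: S^8(Z)

Term B:
  start: add(SSZ, add(SSSZ, SSZ))
  step 1: S(add(SZ, add(SSSZ, SSZ)))
  step 2: S(S(add(Z, add(SSSZ, SSZ))))
  step 3: S(S(add(SSSZ, SSZ)))
  step 4: S(S(S(add(SSZ, SSZ))))
  step 5: S(S(S(S(add(SZ, SSZ)))))
  step 6: S(S(S(S(S(add(Z, SSZ))))))
  step 7: S^7(Z)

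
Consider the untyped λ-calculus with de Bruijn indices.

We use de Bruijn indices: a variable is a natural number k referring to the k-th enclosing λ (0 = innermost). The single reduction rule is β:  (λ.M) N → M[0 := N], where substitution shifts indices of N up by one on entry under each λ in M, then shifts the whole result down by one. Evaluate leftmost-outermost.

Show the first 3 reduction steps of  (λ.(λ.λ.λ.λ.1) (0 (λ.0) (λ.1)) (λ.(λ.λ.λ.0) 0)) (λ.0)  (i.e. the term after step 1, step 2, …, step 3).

Answer: after 3 steps: λ.λ.1

Working:
  start: (λ.(λ.λ.λ.λ.1) (0 (λ.0) (λ.1)) (λ.(λ.λ.λ.0) 0)) (λ.0)
  step 1: (λ.λ.λ.λ.1) ((λ.0) (λ.0) (λ.λ.0)) (λ.(λ.λ.λ.0) 0)
  step 2: (λ.λ.λ.1) (λ.(λ.λ.λ.0) 0)
  step 3: λ.λ.1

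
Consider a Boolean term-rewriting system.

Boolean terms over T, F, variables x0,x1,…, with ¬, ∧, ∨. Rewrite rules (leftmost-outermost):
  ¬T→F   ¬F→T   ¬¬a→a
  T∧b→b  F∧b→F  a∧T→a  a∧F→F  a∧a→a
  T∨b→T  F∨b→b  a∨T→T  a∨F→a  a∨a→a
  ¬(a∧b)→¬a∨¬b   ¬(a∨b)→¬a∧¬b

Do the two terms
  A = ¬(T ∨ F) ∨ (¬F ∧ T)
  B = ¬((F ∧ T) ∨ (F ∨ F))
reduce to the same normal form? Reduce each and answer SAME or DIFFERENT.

Term A:
  start: ¬(T ∨ F) ∨ (¬F ∧ T)
  step 1: (¬T ∧ ¬F) ∨ (¬F ∧ T)
  step 2: (F ∧ ¬F) ∨ (¬F ∧ T)
  step 3: F ∨ (¬F ∧ T)
  step 4: ¬F ∧ T
  step 5: ¬F
  step 6: T

Term B:
  start: ¬((F ∧ T) ∨ (F ∨ F))
  step 1: ¬(F ∧ T) ∧ ¬(F ∨ F)
  step 2: (¬F ∨ ¬T) ∧ ¬(F ∨ F)
  step 3: (T ∨ ¬T) ∧ ¬(F ∨ F)
  step 4: T ∧ ¬(F ∨ F)
  step 5: ¬(F ∨ F)
  step 6: ¬F ∧ ¬F
  step 7: ¬F
  step 8: T

Answer: SAME — A ⇓ T, B ⇓ T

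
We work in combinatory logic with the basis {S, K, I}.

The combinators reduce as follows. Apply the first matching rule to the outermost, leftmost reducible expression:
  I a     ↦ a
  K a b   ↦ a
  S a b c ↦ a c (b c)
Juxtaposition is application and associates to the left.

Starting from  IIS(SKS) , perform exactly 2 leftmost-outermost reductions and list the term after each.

  start: IIS(SKS)
  step 1: IS(SKS)
  step 2: S(SKS)

Answer: after 2 steps: S(SKS)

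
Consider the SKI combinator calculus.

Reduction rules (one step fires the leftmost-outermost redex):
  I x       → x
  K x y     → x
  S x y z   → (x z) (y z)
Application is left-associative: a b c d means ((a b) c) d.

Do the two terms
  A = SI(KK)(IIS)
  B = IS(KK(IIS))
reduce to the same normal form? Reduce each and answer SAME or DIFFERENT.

Answer: SAME — A ⇓ SK, B ⇓ SK

Working:
Term A:
  start: SI(KK)(IIS)
  [1] I(IIS)(KK(IIS))
  [2] IIS(KK(IIS))
  [3] IS(KK(IIS))
  [4] S(KK(IIS))
  [5] SK

Term B:
  start: IS(KK(IIS))
  [1] S(KK(IIS))
  [2] SK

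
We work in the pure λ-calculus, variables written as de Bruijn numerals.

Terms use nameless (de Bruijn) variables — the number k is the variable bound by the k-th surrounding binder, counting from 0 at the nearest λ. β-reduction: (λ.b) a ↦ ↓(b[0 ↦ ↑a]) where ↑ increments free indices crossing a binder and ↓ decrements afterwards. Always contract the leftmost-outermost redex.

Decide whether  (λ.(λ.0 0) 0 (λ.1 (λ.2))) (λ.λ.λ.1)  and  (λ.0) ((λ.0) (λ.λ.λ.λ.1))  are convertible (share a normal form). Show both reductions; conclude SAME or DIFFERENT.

Answer: SAME — A ⇓ λ.λ.λ.λ.1, B ⇓ λ.λ.λ.λ.1

Reduction:
Term A:
  start: (λ.(λ.0 0) 0 (λ.1 (λ.2))) (λ.λ.λ.1)
  step 1: (λ.0 0) (λ.λ.λ.1) (λ.(λ.λ.λ.1) (λ.λ.λ.λ.1))
  step 2: (λ.λ.λ.1) (λ.λ.λ.1) (λ.(λ.λ.λ.1) (λ.λ.λ.λ.1))
  step 3: (λ.λ.1) (λ.(λ.λ.λ.1) (λ.λ.λ.λ.1))
  step 4: λ.λ.(λ.λ.λ.1) (λ.λ.λ.λ.1)
  step 5: λ.λ.λ.λ.1

Term B:
  start: (λ.0) ((λ.0) (λ.λ.λ.λ.1))
  step 1: (λ.0) (λ.λ.λ.λ.1)
  step 2: λ.λ.λ.λ.1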